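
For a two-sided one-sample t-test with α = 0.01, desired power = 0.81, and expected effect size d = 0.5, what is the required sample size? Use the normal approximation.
n = 48

Sample size formula (one-sample t-test, normal approximation):
n = ((z_{α/2} + z_β) / d)²

z_{α/2} = 2.576 (for α = 0.01, two-sided)
z_β = 0.878 (for power = 0.81)
d = 0.5

n = ((2.576 + 0.878) / 0.5)²
n = (6.908)²
n ≈ 47.72
Round up to the next whole number: n = 48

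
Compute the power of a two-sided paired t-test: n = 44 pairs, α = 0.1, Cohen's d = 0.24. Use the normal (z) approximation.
Power ≈ 0.48

Power calculation (paired t-test, normal approximation):
z_β = d · √n - z_{α/2}
z_β = 0.24 · √44 - 1.645
z_β = 0.24 · 6.633 - 1.645
z_β = -0.053

Power = Φ(z_β) = Φ(-0.053) ≈ 0.479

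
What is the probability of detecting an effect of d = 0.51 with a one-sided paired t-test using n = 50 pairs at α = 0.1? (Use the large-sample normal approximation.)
Power ≈ 0.99

Power calculation (paired t-test, normal approximation):
z_β = d · √n - z_α
z_β = 0.51 · √50 - 1.282
z_β = 0.51 · 7.071 - 1.282
z_β = 2.325

Power = Φ(z_β) = Φ(2.325) ≈ 0.990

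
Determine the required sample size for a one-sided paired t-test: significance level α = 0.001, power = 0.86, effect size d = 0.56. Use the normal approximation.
n = 56 pairs

Sample size formula (paired t-test, normal approximation):
n = ((z_α + z_β) / d)²

z_α = 3.090 (for α = 0.001, one-sided)
z_β = 1.080 (for power = 0.86)
d = 0.56

n = ((3.090 + 1.080) / 0.56)²
n = (7.446)²
n ≈ 55.44
Round up to the next whole number: n = 56 pairs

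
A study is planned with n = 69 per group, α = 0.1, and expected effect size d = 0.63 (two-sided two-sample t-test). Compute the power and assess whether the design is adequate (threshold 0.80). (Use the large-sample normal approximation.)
Power ≈ 0.98; the study is adequately powered (power ≥ 0.80)

Power calculation (two-sample t-test, normal approximation):
z_β = d · √(n/2) - z_{α/2}
z_β = 0.63 · √(69/2) - 1.645
z_β = 0.63 · 5.874 - 1.645
z_β = 2.056

Power = Φ(z_β) = Φ(2.056) ≈ 0.980

Effect size d = 0.63 is medium by Cohen's convention (0.2/0.5/0.8).

Threshold: power ≥ 0.80 is conventionally adequate.
Power ≈ 0.98 → the study is adequately powered (power ≥ 0.80).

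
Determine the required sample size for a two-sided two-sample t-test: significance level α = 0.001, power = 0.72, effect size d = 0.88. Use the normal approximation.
n = 39 per group

Sample size formula (two-sample t-test, normal approximation):
n = 2 · ((z_{α/2} + z_β) / d)²

z_{α/2} = 3.291 (for α = 0.001, two-sided)
z_β = 0.583 (for power = 0.72)
d = 0.88

n = 2 · ((3.291 + 0.583) / 0.88)²
n = 2 · (4.402)²
n ≈ 38.76
Round up to the next whole number: n = 39 per group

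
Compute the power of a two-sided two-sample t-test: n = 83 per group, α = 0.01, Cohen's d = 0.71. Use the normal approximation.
Power ≈ 0.98

Power calculation (two-sample t-test, normal approximation):
z_β = d · √(n/2) - z_{α/2}
z_β = 0.71 · √(83/2) - 2.576
z_β = 0.71 · 6.442 - 2.576
z_β = 1.998

Power = Φ(z_β) = Φ(1.998) ≈ 0.977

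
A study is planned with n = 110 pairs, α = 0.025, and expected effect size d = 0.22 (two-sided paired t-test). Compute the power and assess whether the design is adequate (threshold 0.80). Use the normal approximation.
Power ≈ 0.53; the study is underpowered (power < 0.80)

Power calculation (paired t-test, normal approximation):
z_β = d · √n - z_{α/2}
z_β = 0.22 · √110 - 2.241
z_β = 0.22 · 10.488 - 2.241
z_β = 0.066

Power = Φ(z_β) = Φ(0.066) ≈ 0.526

Effect size d = 0.22 is small by Cohen's convention (0.2/0.5/0.8).

Threshold: power ≥ 0.80 is conventionally adequate.
Power ≈ 0.53 → the study is underpowered (power < 0.80).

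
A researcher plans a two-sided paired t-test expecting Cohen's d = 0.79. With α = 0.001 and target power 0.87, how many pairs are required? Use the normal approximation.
n = 32 pairs

Sample size formula (paired t-test, normal approximation):
n = ((z_{α/2} + z_β) / d)²

z_{α/2} = 3.291 (for α = 0.001, two-sided)
z_β = 1.126 (for power = 0.87)
d = 0.79

n = ((3.291 + 1.126) / 0.79)²
n = (5.591)²
n ≈ 31.26
Round up to the next whole number: n = 32 pairs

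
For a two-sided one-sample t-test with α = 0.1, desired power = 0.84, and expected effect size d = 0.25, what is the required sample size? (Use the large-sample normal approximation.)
n = 112

Sample size formula (one-sample t-test, normal approximation):
n = ((z_{α/2} + z_β) / d)²

z_{α/2} = 1.645 (for α = 0.1, two-sided)
z_β = 0.994 (for power = 0.84)
d = 0.25

n = ((1.645 + 0.994) / 0.25)²
n = (10.556)²
n ≈ 111.43
Round up to the next whole number: n = 112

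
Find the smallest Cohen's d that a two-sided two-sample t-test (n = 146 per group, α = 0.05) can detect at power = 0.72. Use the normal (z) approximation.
d ≈ 0.30

Minimum detectable effect (two-sample t-test, normal approximation):
d = (z_{α/2} + z_β) / √(n/2)
d = (1.960 + 0.583) / √(146/2)
d = 2.543 / 8.544
d ≈ 0.30

By Cohen's convention (0.2 small / 0.5 medium / 0.8 large): small effect.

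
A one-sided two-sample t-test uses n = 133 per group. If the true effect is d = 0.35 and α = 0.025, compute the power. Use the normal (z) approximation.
Power ≈ 0.81

Power calculation (two-sample t-test, normal approximation):
z_β = d · √(n/2) - z_α
z_β = 0.35 · √(133/2) - 1.960
z_β = 0.35 · 8.155 - 1.960
z_β = 0.894

Power = Φ(z_β) = Φ(0.894) ≈ 0.814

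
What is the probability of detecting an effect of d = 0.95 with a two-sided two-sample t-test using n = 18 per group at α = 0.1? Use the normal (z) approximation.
Power ≈ 0.89

Power calculation (two-sample t-test, normal approximation):
z_β = d · √(n/2) - z_{α/2}
z_β = 0.95 · √(18/2) - 1.645
z_β = 0.95 · 3.000 - 1.645
z_β = 1.205

Power = Φ(z_β) = Φ(1.205) ≈ 0.886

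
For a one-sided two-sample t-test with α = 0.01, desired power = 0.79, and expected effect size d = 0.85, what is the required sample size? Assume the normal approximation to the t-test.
n = 28 per group

Sample size formula (two-sample t-test, normal approximation):
n = 2 · ((z_α + z_β) / d)²

z_α = 2.326 (for α = 0.01, one-sided)
z_β = 0.806 (for power = 0.79)
d = 0.85

n = 2 · ((2.326 + 0.806) / 0.85)²
n = 2 · (3.685)²
n ≈ 27.16
Round up to the next whole number: n = 28 per group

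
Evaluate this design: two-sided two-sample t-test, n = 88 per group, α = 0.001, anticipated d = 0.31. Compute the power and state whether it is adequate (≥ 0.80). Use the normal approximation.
Power ≈ 0.11; the study is underpowered (power < 0.80)

Power calculation (two-sample t-test, normal approximation):
z_β = d · √(n/2) - z_{α/2}
z_β = 0.31 · √(88/2) - 3.291
z_β = 0.31 · 6.633 - 3.291
z_β = -1.234

Power = Φ(z_β) = Φ(-1.234) ≈ 0.109

Effect size d = 0.31 is small by Cohen's convention (0.2/0.5/0.8).

Threshold: power ≥ 0.80 is conventionally adequate.
Power ≈ 0.11 → the study is underpowered (power < 0.80).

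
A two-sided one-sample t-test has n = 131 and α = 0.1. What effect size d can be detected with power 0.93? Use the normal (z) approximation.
d ≈ 0.27

Minimum detectable effect (one-sample t-test, normal approximation):
d = (z_{α/2} + z_β) / √n
d = (1.645 + 1.476) / √131
d = 3.121 / 11.446
d ≈ 0.27

By Cohen's convention (0.2 small / 0.5 medium / 0.8 large): small effect.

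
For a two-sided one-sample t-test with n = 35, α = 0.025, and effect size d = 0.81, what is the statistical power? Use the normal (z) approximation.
Power ≈ 0.99

Power calculation (one-sample t-test, normal approximation):
z_β = d · √n - z_{α/2}
z_β = 0.81 · √35 - 2.241
z_β = 0.81 · 5.916 - 2.241
z_β = 2.551

Power = Φ(z_β) = Φ(2.551) ≈ 0.995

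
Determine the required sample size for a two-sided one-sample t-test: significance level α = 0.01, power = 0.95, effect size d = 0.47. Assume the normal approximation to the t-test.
n = 81

Sample size formula (one-sample t-test, normal approximation):
n = ((z_{α/2} + z_β) / d)²

z_{α/2} = 2.576 (for α = 0.01, two-sided)
z_β = 1.645 (for power = 0.95)
d = 0.47

n = ((2.576 + 1.645) / 0.47)²
n = (8.981)²
n ≈ 80.66
Round up to the next whole number: n = 81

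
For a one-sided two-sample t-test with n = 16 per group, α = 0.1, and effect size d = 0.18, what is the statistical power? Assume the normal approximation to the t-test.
Power ≈ 0.22

Power calculation (two-sample t-test, normal approximation):
z_β = d · √(n/2) - z_α
z_β = 0.18 · √(16/2) - 1.282
z_β = 0.18 · 2.828 - 1.282
z_β = -0.772

Power = Φ(z_β) = Φ(-0.772) ≈ 0.220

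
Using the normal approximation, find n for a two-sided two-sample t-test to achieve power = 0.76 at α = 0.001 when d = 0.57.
n = 99 per group

Sample size formula (two-sample t-test, normal approximation):
n = 2 · ((z_{α/2} + z_β) / d)²

z_{α/2} = 3.291 (for α = 0.001, two-sided)
z_β = 0.706 (for power = 0.76)
d = 0.57

n = 2 · ((3.291 + 0.706) / 0.57)²
n = 2 · (7.012)²
n ≈ 98.34
Round up to the next whole number: n = 99 per group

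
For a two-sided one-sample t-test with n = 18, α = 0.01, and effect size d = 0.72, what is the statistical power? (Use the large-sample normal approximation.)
Power ≈ 0.68

Power calculation (one-sample t-test, normal approximation):
z_β = d · √n - z_{α/2}
z_β = 0.72 · √18 - 2.576
z_β = 0.72 · 4.243 - 2.576
z_β = 0.479

Power = Φ(z_β) = Φ(0.479) ≈ 0.684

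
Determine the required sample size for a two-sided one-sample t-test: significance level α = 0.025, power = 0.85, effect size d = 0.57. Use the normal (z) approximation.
n = 34

Sample size formula (one-sample t-test, normal approximation):
n = ((z_{α/2} + z_β) / d)²

z_{α/2} = 2.241 (for α = 0.025, two-sided)
z_β = 1.036 (for power = 0.85)
d = 0.57

n = ((2.241 + 1.036) / 0.57)²
n = (5.749)²
n ≈ 33.05
Round up to the next whole number: n = 34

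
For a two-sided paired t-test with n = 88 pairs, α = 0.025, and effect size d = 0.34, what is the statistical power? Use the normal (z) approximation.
Power ≈ 0.83

Power calculation (paired t-test, normal approximation):
z_β = d · √n - z_{α/2}
z_β = 0.34 · √88 - 2.241
z_β = 0.34 · 9.381 - 2.241
z_β = 0.948

Power = Φ(z_β) = Φ(0.948) ≈ 0.828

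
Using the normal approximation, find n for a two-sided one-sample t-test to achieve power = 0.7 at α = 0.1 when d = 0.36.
n = 37

Sample size formula (one-sample t-test, normal approximation):
n = ((z_{α/2} + z_β) / d)²

z_{α/2} = 1.645 (for α = 0.1, two-sided)
z_β = 0.524 (for power = 0.7)
d = 0.36

n = ((1.645 + 0.524) / 0.36)²
n = (6.025)²
n ≈ 36.30
Round up to the next whole number: n = 37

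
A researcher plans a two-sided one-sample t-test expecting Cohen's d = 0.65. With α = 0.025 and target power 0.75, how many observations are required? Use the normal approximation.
n = 21

Sample size formula (one-sample t-test, normal approximation):
n = ((z_{α/2} + z_β) / d)²

z_{α/2} = 2.241 (for α = 0.025, two-sided)
z_β = 0.674 (for power = 0.75)
d = 0.65

n = ((2.241 + 0.674) / 0.65)²
n = (4.485)²
n ≈ 20.12
Round up to the next whole number: n = 21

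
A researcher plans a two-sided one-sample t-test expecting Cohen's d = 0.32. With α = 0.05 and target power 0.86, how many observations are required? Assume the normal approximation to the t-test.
n = 91

Sample size formula (one-sample t-test, normal approximation):
n = ((z_{α/2} + z_β) / d)²

z_{α/2} = 1.960 (for α = 0.05, two-sided)
z_β = 1.080 (for power = 0.86)
d = 0.32

n = ((1.960 + 1.080) / 0.32)²
n = (9.500)²
n ≈ 90.25
Round up to the next whole number: n = 91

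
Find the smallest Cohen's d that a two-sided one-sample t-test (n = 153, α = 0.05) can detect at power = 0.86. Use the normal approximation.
d ≈ 0.25

Minimum detectable effect (one-sample t-test, normal approximation):
d = (z_{α/2} + z_β) / √n
d = (1.960 + 1.080) / √153
d = 3.040 / 12.369
d ≈ 0.25

By Cohen's convention (0.2 small / 0.5 medium / 0.8 large): small effect.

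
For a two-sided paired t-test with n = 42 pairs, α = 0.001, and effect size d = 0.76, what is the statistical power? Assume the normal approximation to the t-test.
Power ≈ 0.95

Power calculation (paired t-test, normal approximation):
z_β = d · √n - z_{α/2}
z_β = 0.76 · √42 - 3.291
z_β = 0.76 · 6.481 - 3.291
z_β = 1.635

Power = Φ(z_β) = Φ(1.635) ≈ 0.949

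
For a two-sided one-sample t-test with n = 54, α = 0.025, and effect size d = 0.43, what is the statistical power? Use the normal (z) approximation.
Power ≈ 0.82

Power calculation (one-sample t-test, normal approximation):
z_β = d · √n - z_{α/2}
z_β = 0.43 · √54 - 2.241
z_β = 0.43 · 7.348 - 2.241
z_β = 0.918

Power = Φ(z_β) = Φ(0.918) ≈ 0.821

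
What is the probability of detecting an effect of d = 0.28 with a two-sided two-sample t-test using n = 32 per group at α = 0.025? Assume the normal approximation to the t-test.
Power ≈ 0.13

Power calculation (two-sample t-test, normal approximation):
z_β = d · √(n/2) - z_{α/2}
z_β = 0.28 · √(32/2) - 2.241
z_β = 0.28 · 4.000 - 2.241
z_β = -1.121

Power = Φ(z_β) = Φ(-1.121) ≈ 0.131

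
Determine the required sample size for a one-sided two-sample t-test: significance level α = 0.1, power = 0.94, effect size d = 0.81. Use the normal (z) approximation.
n = 25 per group

Sample size formula (two-sample t-test, normal approximation):
n = 2 · ((z_α + z_β) / d)²

z_α = 1.282 (for α = 0.1, one-sided)
z_β = 1.555 (for power = 0.94)
d = 0.81

n = 2 · ((1.282 + 1.555) / 0.81)²
n = 2 · (3.502)²
n ≈ 24.53
Round up to the next whole number: n = 25 per group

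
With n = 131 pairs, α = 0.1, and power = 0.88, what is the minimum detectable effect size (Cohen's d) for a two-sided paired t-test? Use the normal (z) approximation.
d ≈ 0.25

Minimum detectable effect (paired t-test, normal approximation):
d = (z_{α/2} + z_β) / √n
d = (1.645 + 1.175) / √131
d = 2.820 / 11.446
d ≈ 0.25

By Cohen's convention (0.2 small / 0.5 medium / 0.8 large): small effect.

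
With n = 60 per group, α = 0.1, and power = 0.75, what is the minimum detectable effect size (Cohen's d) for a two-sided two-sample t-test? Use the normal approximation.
d ≈ 0.42

Minimum detectable effect (two-sample t-test, normal approximation):
d = (z_{α/2} + z_β) / √(n/2)
d = (1.645 + 0.674) / √(60/2)
d = 2.319 / 5.477
d ≈ 0.42

By Cohen's convention (0.2 small / 0.5 medium / 0.8 large): small effect.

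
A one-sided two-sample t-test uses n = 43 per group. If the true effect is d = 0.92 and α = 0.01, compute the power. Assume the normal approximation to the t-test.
Power ≈ 0.97

Power calculation (two-sample t-test, normal approximation):
z_β = d · √(n/2) - z_α
z_β = 0.92 · √(43/2) - 2.326
z_β = 0.92 · 4.637 - 2.326
z_β = 1.940

Power = Φ(z_β) = Φ(1.940) ≈ 0.974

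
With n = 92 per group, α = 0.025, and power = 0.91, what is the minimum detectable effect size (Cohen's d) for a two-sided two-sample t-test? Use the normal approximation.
d ≈ 0.53

Minimum detectable effect (two-sample t-test, normal approximation):
d = (z_{α/2} + z_β) / √(n/2)
d = (2.241 + 1.341) / √(92/2)
d = 3.582 / 6.782
d ≈ 0.53

By Cohen's convention (0.2 small / 0.5 medium / 0.8 large): medium effect.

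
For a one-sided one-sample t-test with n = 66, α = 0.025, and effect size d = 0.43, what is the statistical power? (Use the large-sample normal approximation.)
Power ≈ 0.94

Power calculation (one-sample t-test, normal approximation):
z_β = d · √n - z_α
z_β = 0.43 · √66 - 1.960
z_β = 0.43 · 8.124 - 1.960
z_β = 1.533

Power = Φ(z_β) = Φ(1.533) ≈ 0.937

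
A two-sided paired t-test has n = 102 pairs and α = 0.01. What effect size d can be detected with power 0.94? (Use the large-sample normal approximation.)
d ≈ 0.41

Minimum detectable effect (paired t-test, normal approximation):
d = (z_{α/2} + z_β) / √n
d = (2.576 + 1.555) / √102
d = 4.131 / 10.100
d ≈ 0.41

By Cohen's convention (0.2 small / 0.5 medium / 0.8 large): small effect.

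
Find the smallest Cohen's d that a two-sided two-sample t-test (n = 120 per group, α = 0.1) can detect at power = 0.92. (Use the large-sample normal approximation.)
d ≈ 0.39

Minimum detectable effect (two-sample t-test, normal approximation):
d = (z_{α/2} + z_β) / √(n/2)
d = (1.645 + 1.405) / √(120/2)
d = 3.050 / 7.746
d ≈ 0.39

By Cohen's convention (0.2 small / 0.5 medium / 0.8 large): small effect.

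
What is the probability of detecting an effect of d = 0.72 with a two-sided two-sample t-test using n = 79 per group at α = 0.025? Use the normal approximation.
Power ≈ 0.99

Power calculation (two-sample t-test, normal approximation):
z_β = d · √(n/2) - z_{α/2}
z_β = 0.72 · √(79/2) - 2.241
z_β = 0.72 · 6.285 - 2.241
z_β = 2.284

Power = Φ(z_β) = Φ(2.284) ≈ 0.989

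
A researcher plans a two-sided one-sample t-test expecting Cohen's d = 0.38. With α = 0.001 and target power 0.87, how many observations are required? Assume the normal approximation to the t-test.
n = 136

Sample size formula (one-sample t-test, normal approximation):
n = ((z_{α/2} + z_β) / d)²

z_{α/2} = 3.291 (for α = 0.001, two-sided)
z_β = 1.126 (for power = 0.87)
d = 0.38

n = ((3.291 + 1.126) / 0.38)²
n = (11.624)²
n ≈ 135.12
Round up to the next whole number: n = 136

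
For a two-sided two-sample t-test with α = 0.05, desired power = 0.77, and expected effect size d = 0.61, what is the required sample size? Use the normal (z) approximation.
n = 40 per group

Sample size formula (two-sample t-test, normal approximation):
n = 2 · ((z_{α/2} + z_β) / d)²

z_{α/2} = 1.960 (for α = 0.05, two-sided)
z_β = 0.739 (for power = 0.77)
d = 0.61

n = 2 · ((1.960 + 0.739) / 0.61)²
n = 2 · (4.425)²
n ≈ 39.16
Round up to the next whole number: n = 40 per group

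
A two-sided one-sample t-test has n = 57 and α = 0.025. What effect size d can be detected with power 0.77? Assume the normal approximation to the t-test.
d ≈ 0.39

Minimum detectable effect (one-sample t-test, normal approximation):
d = (z_{α/2} + z_β) / √n
d = (2.241 + 0.739) / √57
d = 2.980 / 7.550
d ≈ 0.39

By Cohen's convention (0.2 small / 0.5 medium / 0.8 large): small effect.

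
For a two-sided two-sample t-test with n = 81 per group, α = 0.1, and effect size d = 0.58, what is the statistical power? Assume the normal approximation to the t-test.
Power ≈ 0.98

Power calculation (two-sample t-test, normal approximation):
z_β = d · √(n/2) - z_{α/2}
z_β = 0.58 · √(81/2) - 1.645
z_β = 0.58 · 6.364 - 1.645
z_β = 2.046

Power = Φ(z_β) = Φ(2.046) ≈ 0.980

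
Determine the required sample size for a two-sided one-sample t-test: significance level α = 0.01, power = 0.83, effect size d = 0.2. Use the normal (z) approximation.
n = 312

Sample size formula (one-sample t-test, normal approximation):
n = ((z_{α/2} + z_β) / d)²

z_{α/2} = 2.576 (for α = 0.01, two-sided)
z_β = 0.954 (for power = 0.83)
d = 0.2

n = ((2.576 + 0.954) / 0.2)²
n = (17.650)²
n ≈ 311.52
Round up to the next whole number: n = 312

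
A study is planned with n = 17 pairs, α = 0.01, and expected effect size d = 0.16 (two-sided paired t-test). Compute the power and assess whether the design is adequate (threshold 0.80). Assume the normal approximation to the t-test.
Power ≈ 0.03; the study is underpowered (power < 0.80)

Power calculation (paired t-test, normal approximation):
z_β = d · √n - z_{α/2}
z_β = 0.16 · √17 - 2.576
z_β = 0.16 · 4.123 - 2.576
z_β = -1.916

Power = Φ(z_β) = Φ(-1.916) ≈ 0.028

Effect size d = 0.16 is very small by Cohen's convention (0.2/0.5/0.8).

Threshold: power ≥ 0.80 is conventionally adequate.
Power ≈ 0.03 → the study is underpowered (power < 0.80).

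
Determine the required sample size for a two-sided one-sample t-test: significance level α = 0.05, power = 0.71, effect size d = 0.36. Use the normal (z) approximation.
n = 49

Sample size formula (one-sample t-test, normal approximation):
n = ((z_{α/2} + z_β) / d)²

z_{α/2} = 1.960 (for α = 0.05, two-sided)
z_β = 0.553 (for power = 0.71)
d = 0.36

n = ((1.960 + 0.553) / 0.36)²
n = (6.981)²
n ≈ 48.73
Round up to the next whole number: n = 49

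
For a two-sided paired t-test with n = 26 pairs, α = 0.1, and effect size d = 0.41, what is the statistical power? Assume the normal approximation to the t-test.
Power ≈ 0.67

Power calculation (paired t-test, normal approximation):
z_β = d · √n - z_{α/2}
z_β = 0.41 · √26 - 1.645
z_β = 0.41 · 5.099 - 1.645
z_β = 0.446

Power = Φ(z_β) = Φ(0.446) ≈ 0.672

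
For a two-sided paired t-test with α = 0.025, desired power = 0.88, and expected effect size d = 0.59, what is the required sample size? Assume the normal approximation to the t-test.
n = 34 pairs

Sample size formula (paired t-test, normal approximation):
n = ((z_{α/2} + z_β) / d)²

z_{α/2} = 2.241 (for α = 0.025, two-sided)
z_β = 1.175 (for power = 0.88)
d = 0.59

n = ((2.241 + 1.175) / 0.59)²
n = (5.790)²
n ≈ 33.52
Round up to the next whole number: n = 34 pairs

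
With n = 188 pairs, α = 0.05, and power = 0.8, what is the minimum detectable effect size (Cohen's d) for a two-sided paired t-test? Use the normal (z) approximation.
d ≈ 0.20

Minimum detectable effect (paired t-test, normal approximation):
d = (z_{α/2} + z_β) / √n
d = (1.960 + 0.842) / √188
d = 2.802 / 13.711
d ≈ 0.20

By Cohen's convention (0.2 small / 0.5 medium / 0.8 large): small effect.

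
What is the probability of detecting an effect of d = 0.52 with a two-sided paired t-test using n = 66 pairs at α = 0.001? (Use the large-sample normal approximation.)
Power ≈ 0.82

Power calculation (paired t-test, normal approximation):
z_β = d · √n - z_{α/2}
z_β = 0.52 · √66 - 3.291
z_β = 0.52 · 8.124 - 3.291
z_β = 0.934

Power = Φ(z_β) = Φ(0.934) ≈ 0.825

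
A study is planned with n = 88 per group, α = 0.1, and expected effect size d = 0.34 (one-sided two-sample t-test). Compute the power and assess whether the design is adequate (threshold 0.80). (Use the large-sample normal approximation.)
Power ≈ 0.83; the study is adequately powered (power ≥ 0.80)

Power calculation (two-sample t-test, normal approximation):
z_β = d · √(n/2) - z_α
z_β = 0.34 · √(88/2) - 1.282
z_β = 0.34 · 6.633 - 1.282
z_β = 0.974

Power = Φ(z_β) = Φ(0.974) ≈ 0.835

Effect size d = 0.34 is small by Cohen's convention (0.2/0.5/0.8).

Threshold: power ≥ 0.80 is conventionally adequate.
Power ≈ 0.83 → the study is adequately powered (power ≥ 0.80).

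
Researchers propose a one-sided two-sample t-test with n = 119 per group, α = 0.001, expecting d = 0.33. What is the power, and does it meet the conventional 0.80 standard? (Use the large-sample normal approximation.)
Power ≈ 0.29; the study is underpowered (power < 0.80)

Power calculation (two-sample t-test, normal approximation):
z_β = d · √(n/2) - z_α
z_β = 0.33 · √(119/2) - 3.090
z_β = 0.33 · 7.714 - 3.090
z_β = -0.545

Power = Φ(z_β) = Φ(-0.545) ≈ 0.293

Effect size d = 0.33 is small by Cohen's convention (0.2/0.5/0.8).

Threshold: power ≥ 0.80 is conventionally adequate.
Power ≈ 0.29 → the study is underpowered (power < 0.80).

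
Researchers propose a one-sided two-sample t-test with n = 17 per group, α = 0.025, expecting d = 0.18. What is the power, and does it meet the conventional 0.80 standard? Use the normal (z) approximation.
Power ≈ 0.08; the study is underpowered (power < 0.80)

Power calculation (two-sample t-test, normal approximation):
z_β = d · √(n/2) - z_α
z_β = 0.18 · √(17/2) - 1.960
z_β = 0.18 · 2.915 - 1.960
z_β = -1.435

Power = Φ(z_β) = Φ(-1.435) ≈ 0.076

Effect size d = 0.18 is very small by Cohen's convention (0.2/0.5/0.8).

Threshold: power ≥ 0.80 is conventionally adequate.
Power ≈ 0.08 → the study is underpowered (power < 0.80).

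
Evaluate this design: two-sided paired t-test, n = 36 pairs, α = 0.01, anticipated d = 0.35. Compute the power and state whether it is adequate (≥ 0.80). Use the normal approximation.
Power ≈ 0.32; the study is underpowered (power < 0.80)

Power calculation (paired t-test, normal approximation):
z_β = d · √n - z_{α/2}
z_β = 0.35 · √36 - 2.576
z_β = 0.35 · 6.000 - 2.576
z_β = -0.476

Power = Φ(z_β) = Φ(-0.476) ≈ 0.317

Effect size d = 0.35 is small by Cohen's convention (0.2/0.5/0.8).

Threshold: power ≥ 0.80 is conventionally adequate.
Power ≈ 0.32 → the study is underpowered (power < 0.80).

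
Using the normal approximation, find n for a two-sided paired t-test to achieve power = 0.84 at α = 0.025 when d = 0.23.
n = 198 pairs

Sample size formula (paired t-test, normal approximation):
n = ((z_{α/2} + z_β) / d)²

z_{α/2} = 2.241 (for α = 0.025, two-sided)
z_β = 0.994 (for power = 0.84)
d = 0.23

n = ((2.241 + 0.994) / 0.23)²
n = (14.065)²
n ≈ 197.82
Round up to the next whole number: n = 198 pairs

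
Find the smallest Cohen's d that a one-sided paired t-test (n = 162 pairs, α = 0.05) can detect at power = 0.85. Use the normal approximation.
d ≈ 0.21

Minimum detectable effect (paired t-test, normal approximation):
d = (z_α + z_β) / √n
d = (1.645 + 1.036) / √162
d = 2.681 / 12.728
d ≈ 0.21

By Cohen's convention (0.2 small / 0.5 medium / 0.8 large): small effect.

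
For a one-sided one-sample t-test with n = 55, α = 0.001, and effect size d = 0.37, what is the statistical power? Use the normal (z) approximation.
Power ≈ 0.36

Power calculation (one-sample t-test, normal approximation):
z_β = d · √n - z_α
z_β = 0.37 · √55 - 3.090
z_β = 0.37 · 7.416 - 3.090
z_β = -0.346

Power = Φ(z_β) = Φ(-0.346) ≈ 0.365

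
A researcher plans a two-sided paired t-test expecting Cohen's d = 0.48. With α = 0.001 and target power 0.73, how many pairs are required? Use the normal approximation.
n = 67 pairs

Sample size formula (paired t-test, normal approximation):
n = ((z_{α/2} + z_β) / d)²

z_{α/2} = 3.291 (for α = 0.001, two-sided)
z_β = 0.613 (for power = 0.73)
d = 0.48

n = ((3.291 + 0.613) / 0.48)²
n = (8.133)²
n ≈ 66.15
Round up to the next whole number: n = 67 pairs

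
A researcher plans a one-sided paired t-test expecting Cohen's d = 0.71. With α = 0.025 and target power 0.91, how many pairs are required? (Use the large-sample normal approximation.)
n = 22 pairs

Sample size formula (paired t-test, normal approximation):
n = ((z_α + z_β) / d)²

z_α = 1.960 (for α = 0.025, one-sided)
z_β = 1.341 (for power = 0.91)
d = 0.71

n = ((1.960 + 1.341) / 0.71)²
n = (4.649)²
n ≈ 21.61
Round up to the next whole number: n = 22 pairs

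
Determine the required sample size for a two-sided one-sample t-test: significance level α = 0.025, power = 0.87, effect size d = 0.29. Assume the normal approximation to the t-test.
n = 135

Sample size formula (one-sample t-test, normal approximation):
n = ((z_{α/2} + z_β) / d)²

z_{α/2} = 2.241 (for α = 0.025, two-sided)
z_β = 1.126 (for power = 0.87)
d = 0.29

n = ((2.241 + 1.126) / 0.29)²
n = (11.610)²
n ≈ 134.79
Round up to the next whole number: n = 135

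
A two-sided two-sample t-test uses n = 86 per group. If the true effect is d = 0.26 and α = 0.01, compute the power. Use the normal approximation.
Power ≈ 0.19

Power calculation (two-sample t-test, normal approximation):
z_β = d · √(n/2) - z_{α/2}
z_β = 0.26 · √(86/2) - 2.576
z_β = 0.26 · 6.557 - 2.576
z_β = -0.871

Power = Φ(z_β) = Φ(-0.871) ≈ 0.192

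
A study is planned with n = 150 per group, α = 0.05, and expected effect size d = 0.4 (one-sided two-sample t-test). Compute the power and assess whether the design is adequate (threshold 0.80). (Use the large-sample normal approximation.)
Power ≈ 0.97; the study is adequately powered (power ≥ 0.80)

Power calculation (two-sample t-test, normal approximation):
z_β = d · √(n/2) - z_α
z_β = 0.4 · √(150/2) - 1.645
z_β = 0.4 · 8.660 - 1.645
z_β = 1.819

Power = Φ(z_β) = Φ(1.819) ≈ 0.966

Effect size d = 0.4 is small by Cohen's convention (0.2/0.5/0.8).

Threshold: power ≥ 0.80 is conventionally adequate.
Power ≈ 0.97 → the study is adequately powered (power ≥ 0.80).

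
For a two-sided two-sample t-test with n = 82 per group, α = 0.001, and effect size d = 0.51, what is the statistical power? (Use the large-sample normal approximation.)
Power ≈ 0.49

Power calculation (two-sample t-test, normal approximation):
z_β = d · √(n/2) - z_{α/2}
z_β = 0.51 · √(82/2) - 3.291
z_β = 0.51 · 6.403 - 3.291
z_β = -0.025

Power = Φ(z_β) = Φ(-0.025) ≈ 0.490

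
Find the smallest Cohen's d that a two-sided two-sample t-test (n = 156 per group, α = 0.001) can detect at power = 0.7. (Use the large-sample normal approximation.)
d ≈ 0.43

Minimum detectable effect (two-sample t-test, normal approximation):
d = (z_{α/2} + z_β) / √(n/2)
d = (3.291 + 0.524) / √(156/2)
d = 3.815 / 8.832
d ≈ 0.43

By Cohen's convention (0.2 small / 0.5 medium / 0.8 large): small effect.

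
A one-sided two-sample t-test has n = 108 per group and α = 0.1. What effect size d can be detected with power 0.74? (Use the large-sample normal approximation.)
d ≈ 0.26

Minimum detectable effect (two-sample t-test, normal approximation):
d = (z_α + z_β) / √(n/2)
d = (1.282 + 0.643) / √(108/2)
d = 1.925 / 7.348
d ≈ 0.26

By Cohen's convention (0.2 small / 0.5 medium / 0.8 large): small effect.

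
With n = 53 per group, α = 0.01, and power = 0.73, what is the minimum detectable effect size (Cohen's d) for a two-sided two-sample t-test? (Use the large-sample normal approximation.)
d ≈ 0.62

Minimum detectable effect (two-sample t-test, normal approximation):
d = (z_{α/2} + z_β) / √(n/2)
d = (2.576 + 0.613) / √(53/2)
d = 3.189 / 5.148
d ≈ 0.62

By Cohen's convention (0.2 small / 0.5 medium / 0.8 large): medium effect.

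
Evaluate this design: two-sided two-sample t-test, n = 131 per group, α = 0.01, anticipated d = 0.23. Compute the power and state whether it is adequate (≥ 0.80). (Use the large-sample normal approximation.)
Power ≈ 0.24; the study is underpowered (power < 0.80)

Power calculation (two-sample t-test, normal approximation):
z_β = d · √(n/2) - z_{α/2}
z_β = 0.23 · √(131/2) - 2.576
z_β = 0.23 · 8.093 - 2.576
z_β = -0.714

Power = Φ(z_β) = Φ(-0.714) ≈ 0.237

Effect size d = 0.23 is small by Cohen's convention (0.2/0.5/0.8).

Threshold: power ≥ 0.80 is conventionally adequate.
Power ≈ 0.24 → the study is underpowered (power < 0.80).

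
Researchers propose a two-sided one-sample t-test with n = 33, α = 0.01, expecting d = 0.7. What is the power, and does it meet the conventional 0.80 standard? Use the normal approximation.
Power ≈ 0.93; the study is adequately powered (power ≥ 0.80)

Power calculation (one-sample t-test, normal approximation):
z_β = d · √n - z_{α/2}
z_β = 0.7 · √33 - 2.576
z_β = 0.7 · 5.745 - 2.576
z_β = 1.445

Power = Φ(z_β) = Φ(1.445) ≈ 0.926

Effect size d = 0.7 is medium by Cohen's convention (0.2/0.5/0.8).

Threshold: power ≥ 0.80 is conventionally adequate.
Power ≈ 0.93 → the study is adequately powered (power ≥ 0.80).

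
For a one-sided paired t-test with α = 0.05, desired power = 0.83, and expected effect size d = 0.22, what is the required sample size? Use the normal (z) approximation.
n = 140 pairs

Sample size formula (paired t-test, normal approximation):
n = ((z_α + z_β) / d)²

z_α = 1.645 (for α = 0.05, one-sided)
z_β = 0.954 (for power = 0.83)
d = 0.22

n = ((1.645 + 0.954) / 0.22)²
n = (11.814)²
n ≈ 139.57
Round up to the next whole number: n = 140 pairs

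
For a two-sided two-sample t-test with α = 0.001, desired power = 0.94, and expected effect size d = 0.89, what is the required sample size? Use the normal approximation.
n = 60 per group

Sample size formula (two-sample t-test, normal approximation):
n = 2 · ((z_{α/2} + z_β) / d)²

z_{α/2} = 3.291 (for α = 0.001, two-sided)
z_β = 1.555 (for power = 0.94)
d = 0.89

n = 2 · ((3.291 + 1.555) / 0.89)²
n = 2 · (5.445)²
n ≈ 59.30
Round up to the next whole number: n = 60 per group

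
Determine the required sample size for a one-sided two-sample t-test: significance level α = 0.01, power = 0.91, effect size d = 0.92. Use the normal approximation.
n = 32 per group

Sample size formula (two-sample t-test, normal approximation):
n = 2 · ((z_α + z_β) / d)²

z_α = 2.326 (for α = 0.01, one-sided)
z_β = 1.341 (for power = 0.91)
d = 0.92

n = 2 · ((2.326 + 1.341) / 0.92)²
n = 2 · (3.986)²
n ≈ 31.78
Round up to the next whole number: n = 32 per group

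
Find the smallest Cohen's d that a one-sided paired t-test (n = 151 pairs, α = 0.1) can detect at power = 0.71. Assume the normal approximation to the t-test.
d ≈ 0.15

Minimum detectable effect (paired t-test, normal approximation):
d = (z_α + z_β) / √n
d = (1.282 + 0.553) / √151
d = 1.835 / 12.288
d ≈ 0.15

By Cohen's convention (0.2 small / 0.5 medium / 0.8 large): very small effect.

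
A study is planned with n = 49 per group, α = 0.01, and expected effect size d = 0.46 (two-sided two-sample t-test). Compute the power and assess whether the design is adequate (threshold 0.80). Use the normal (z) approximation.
Power ≈ 0.38; the study is underpowered (power < 0.80)

Power calculation (two-sample t-test, normal approximation):
z_β = d · √(n/2) - z_{α/2}
z_β = 0.46 · √(49/2) - 2.576
z_β = 0.46 · 4.950 - 2.576
z_β = -0.299

Power = Φ(z_β) = Φ(-0.299) ≈ 0.382

Effect size d = 0.46 is small by Cohen's convention (0.2/0.5/0.8).

Threshold: power ≥ 0.80 is conventionally adequate.
Power ≈ 0.38 → the study is underpowered (power < 0.80).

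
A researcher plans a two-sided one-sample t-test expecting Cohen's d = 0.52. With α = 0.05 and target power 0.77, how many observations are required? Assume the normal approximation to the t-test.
n = 27

Sample size formula (one-sample t-test, normal approximation):
n = ((z_{α/2} + z_β) / d)²

z_{α/2} = 1.960 (for α = 0.05, two-sided)
z_β = 0.739 (for power = 0.77)
d = 0.52

n = ((1.960 + 0.739) / 0.52)²
n = (5.190)²
n ≈ 26.94
Round up to the next whole number: n = 27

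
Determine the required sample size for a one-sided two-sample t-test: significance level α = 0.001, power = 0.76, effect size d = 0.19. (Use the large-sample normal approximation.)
n = 799 per group

Sample size formula (two-sample t-test, normal approximation):
n = 2 · ((z_α + z_β) / d)²

z_α = 3.090 (for α = 0.001, one-sided)
z_β = 0.706 (for power = 0.76)
d = 0.19

n = 2 · ((3.090 + 0.706) / 0.19)²
n = 2 · (19.979)²
n ≈ 798.32
Round up to the next whole number: n = 799 per group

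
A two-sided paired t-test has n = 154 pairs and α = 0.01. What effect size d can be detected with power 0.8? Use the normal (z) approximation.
d ≈ 0.28

Minimum detectable effect (paired t-test, normal approximation):
d = (z_{α/2} + z_β) / √n
d = (2.576 + 0.842) / √154
d = 3.417 / 12.410
d ≈ 0.28

By Cohen's convention (0.2 small / 0.5 medium / 0.8 large): small effect.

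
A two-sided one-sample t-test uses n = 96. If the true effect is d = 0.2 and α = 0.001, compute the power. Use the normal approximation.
Power ≈ 0.09

Power calculation (one-sample t-test, normal approximation):
z_β = d · √n - z_{α/2}
z_β = 0.2 · √96 - 3.291
z_β = 0.2 · 9.798 - 3.291
z_β = -1.331

Power = Φ(z_β) = Φ(-1.331) ≈ 0.092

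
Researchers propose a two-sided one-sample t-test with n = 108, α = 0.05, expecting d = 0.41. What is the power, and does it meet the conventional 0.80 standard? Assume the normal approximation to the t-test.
Power ≈ 0.99; the study is adequately powered (power ≥ 0.80)

Power calculation (one-sample t-test, normal approximation):
z_β = d · √n - z_{α/2}
z_β = 0.41 · √108 - 1.960
z_β = 0.41 · 10.392 - 1.960
z_β = 2.301

Power = Φ(z_β) = Φ(2.301) ≈ 0.989

Effect size d = 0.41 is small by Cohen's convention (0.2/0.5/0.8).

Threshold: power ≥ 0.80 is conventionally adequate.
Power ≈ 0.99 → the study is adequately powered (power ≥ 0.80).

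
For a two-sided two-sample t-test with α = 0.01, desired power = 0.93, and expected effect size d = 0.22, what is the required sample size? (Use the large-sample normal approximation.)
n = 679 per group

Sample size formula (two-sample t-test, normal approximation):
n = 2 · ((z_{α/2} + z_β) / d)²

z_{α/2} = 2.576 (for α = 0.01, two-sided)
z_β = 1.476 (for power = 0.93)
d = 0.22

n = 2 · ((2.576 + 1.476) / 0.22)²
n = 2 · (18.418)²
n ≈ 678.45
Round up to the next whole number: n = 679 per group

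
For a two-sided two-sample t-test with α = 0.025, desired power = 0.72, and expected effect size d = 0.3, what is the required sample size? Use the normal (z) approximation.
n = 178 per group

Sample size formula (two-sample t-test, normal approximation):
n = 2 · ((z_{α/2} + z_β) / d)²

z_{α/2} = 2.241 (for α = 0.025, two-sided)
z_β = 0.583 (for power = 0.72)
d = 0.3

n = 2 · ((2.241 + 0.583) / 0.3)²
n = 2 · (9.413)²
n ≈ 177.21
Round up to the next whole number: n = 178 per group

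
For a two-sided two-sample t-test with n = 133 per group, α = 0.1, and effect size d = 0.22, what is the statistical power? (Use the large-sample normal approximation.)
Power ≈ 0.56

Power calculation (two-sample t-test, normal approximation):
z_β = d · √(n/2) - z_{α/2}
z_β = 0.22 · √(133/2) - 1.645
z_β = 0.22 · 8.155 - 1.645
z_β = 0.149

Power = Φ(z_β) = Φ(0.149) ≈ 0.559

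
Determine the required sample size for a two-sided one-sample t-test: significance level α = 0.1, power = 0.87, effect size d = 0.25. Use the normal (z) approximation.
n = 123

Sample size formula (one-sample t-test, normal approximation):
n = ((z_{α/2} + z_β) / d)²

z_{α/2} = 1.645 (for α = 0.1, two-sided)
z_β = 1.126 (for power = 0.87)
d = 0.25

n = ((1.645 + 1.126) / 0.25)²
n = (11.084)²
n ≈ 122.86
Round up to the next whole number: n = 123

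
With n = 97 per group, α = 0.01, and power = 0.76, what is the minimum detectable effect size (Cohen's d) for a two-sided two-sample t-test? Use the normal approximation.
d ≈ 0.47

Minimum detectable effect (two-sample t-test, normal approximation):
d = (z_{α/2} + z_β) / √(n/2)
d = (2.576 + 0.706) / √(97/2)
d = 3.282 / 6.964
d ≈ 0.47

By Cohen's convention (0.2 small / 0.5 medium / 0.8 large): small effect.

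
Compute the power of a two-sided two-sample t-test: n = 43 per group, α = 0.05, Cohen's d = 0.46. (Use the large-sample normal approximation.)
Power ≈ 0.57

Power calculation (two-sample t-test, normal approximation):
z_β = d · √(n/2) - z_{α/2}
z_β = 0.46 · √(43/2) - 1.960
z_β = 0.46 · 4.637 - 1.960
z_β = 0.173

Power = Φ(z_β) = Φ(0.173) ≈ 0.569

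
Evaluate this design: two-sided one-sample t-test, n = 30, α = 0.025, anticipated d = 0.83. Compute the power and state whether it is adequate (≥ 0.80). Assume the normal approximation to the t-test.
Power ≈ 0.99; the study is adequately powered (power ≥ 0.80)

Power calculation (one-sample t-test, normal approximation):
z_β = d · √n - z_{α/2}
z_β = 0.83 · √30 - 2.241
z_β = 0.83 · 5.477 - 2.241
z_β = 2.305

Power = Φ(z_β) = Φ(2.305) ≈ 0.989

Effect size d = 0.83 is large by Cohen's convention (0.2/0.5/0.8).

Threshold: power ≥ 0.80 is conventionally adequate.
Power ≈ 0.99 → the study is adequately powered (power ≥ 0.80).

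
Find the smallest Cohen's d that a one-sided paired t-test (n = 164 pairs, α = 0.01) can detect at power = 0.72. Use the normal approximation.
d ≈ 0.23

Minimum detectable effect (paired t-test, normal approximation):
d = (z_α + z_β) / √n
d = (2.326 + 0.583) / √164
d = 2.909 / 12.806
d ≈ 0.23

By Cohen's convention (0.2 small / 0.5 medium / 0.8 large): small effect.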